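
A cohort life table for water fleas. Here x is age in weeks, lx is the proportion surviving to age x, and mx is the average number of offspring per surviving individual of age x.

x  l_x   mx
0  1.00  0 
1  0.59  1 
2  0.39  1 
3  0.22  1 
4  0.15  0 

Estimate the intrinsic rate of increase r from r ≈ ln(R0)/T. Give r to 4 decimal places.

0.1078

R0 = Σ lx·mx = 0 + 0.59 + 0.39 + 0.22 + 0 = 1.2
Σ x·lx·mx = 2.03; T = 2.03/1.2 = 1.69167…
r ≈ ln(R0)/T = ln(1.2)/1.69167… = 0.107776… → 0.1078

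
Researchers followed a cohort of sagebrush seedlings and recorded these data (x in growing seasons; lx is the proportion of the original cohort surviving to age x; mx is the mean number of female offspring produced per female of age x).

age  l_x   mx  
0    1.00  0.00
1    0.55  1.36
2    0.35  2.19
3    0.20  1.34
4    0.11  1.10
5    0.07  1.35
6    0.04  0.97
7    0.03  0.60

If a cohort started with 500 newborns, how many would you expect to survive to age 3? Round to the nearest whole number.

100

Expected survivors = N0 · l_3 = 500 × 0.20 = 100 → 100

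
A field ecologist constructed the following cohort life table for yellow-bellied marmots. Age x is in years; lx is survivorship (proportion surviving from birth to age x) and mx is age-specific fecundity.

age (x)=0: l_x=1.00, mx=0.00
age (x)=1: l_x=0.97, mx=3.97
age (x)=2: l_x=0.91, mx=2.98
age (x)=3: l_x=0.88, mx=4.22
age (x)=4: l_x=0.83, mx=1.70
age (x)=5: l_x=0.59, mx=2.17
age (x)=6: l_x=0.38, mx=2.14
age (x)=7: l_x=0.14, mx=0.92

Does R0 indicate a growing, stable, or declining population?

R0 = Σ lx·mx = 0 + 3.8509 + 2.7118 + 3.7136 + 1.411 + 1.2803 + 0.8132 + 0.1288 = 13.9096
R0 > 1, so the population is growing.

growing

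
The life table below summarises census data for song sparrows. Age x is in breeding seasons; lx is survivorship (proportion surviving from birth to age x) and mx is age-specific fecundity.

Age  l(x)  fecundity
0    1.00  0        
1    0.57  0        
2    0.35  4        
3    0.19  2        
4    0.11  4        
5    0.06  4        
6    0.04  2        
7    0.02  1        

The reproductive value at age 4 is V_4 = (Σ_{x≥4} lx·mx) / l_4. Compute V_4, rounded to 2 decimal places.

7.09

lx·mx for x ≥ 4: 0.44, 0.24, 0.08, 0.02 → sum = 0.78
V_4 = 0.78 / l_4 = 0.78 / 0.11 = 7.090909… → 7.09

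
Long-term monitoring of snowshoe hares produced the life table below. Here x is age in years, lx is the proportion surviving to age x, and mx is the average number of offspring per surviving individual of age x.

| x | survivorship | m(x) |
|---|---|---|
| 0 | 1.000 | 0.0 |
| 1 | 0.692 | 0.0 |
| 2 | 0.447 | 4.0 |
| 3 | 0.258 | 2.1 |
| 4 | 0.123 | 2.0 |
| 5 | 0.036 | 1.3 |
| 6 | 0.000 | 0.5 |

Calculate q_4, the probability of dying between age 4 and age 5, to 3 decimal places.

q_4 = (l_4 − l_5) / l_4 = (0.123 − 0.036) / 0.123
     = 0.087 / 0.123 = 0.707317… → 0.707

0.707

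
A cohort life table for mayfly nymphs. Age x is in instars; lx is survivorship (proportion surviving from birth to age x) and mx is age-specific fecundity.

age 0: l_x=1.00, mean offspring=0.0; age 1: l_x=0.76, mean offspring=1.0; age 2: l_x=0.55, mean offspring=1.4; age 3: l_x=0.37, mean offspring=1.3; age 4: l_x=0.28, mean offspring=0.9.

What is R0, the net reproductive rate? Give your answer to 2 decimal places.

2.26

lx·mx by age: 0, 0.76, 0.77, 0.481, 0.252
R0 = Σ lx·mx = 2.263 → 2.26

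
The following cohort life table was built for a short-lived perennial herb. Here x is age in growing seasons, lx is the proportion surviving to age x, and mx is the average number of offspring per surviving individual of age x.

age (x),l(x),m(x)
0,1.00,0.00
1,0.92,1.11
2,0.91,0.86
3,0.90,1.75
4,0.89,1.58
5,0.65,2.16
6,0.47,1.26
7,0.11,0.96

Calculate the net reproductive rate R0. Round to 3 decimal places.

6.887

lx·mx by age: 0, 1.0212, 0.7826, 1.575, 1.4062, 1.404, 0.5922, 0.1056
R0 = Σ lx·mx = 6.8868 → 6.887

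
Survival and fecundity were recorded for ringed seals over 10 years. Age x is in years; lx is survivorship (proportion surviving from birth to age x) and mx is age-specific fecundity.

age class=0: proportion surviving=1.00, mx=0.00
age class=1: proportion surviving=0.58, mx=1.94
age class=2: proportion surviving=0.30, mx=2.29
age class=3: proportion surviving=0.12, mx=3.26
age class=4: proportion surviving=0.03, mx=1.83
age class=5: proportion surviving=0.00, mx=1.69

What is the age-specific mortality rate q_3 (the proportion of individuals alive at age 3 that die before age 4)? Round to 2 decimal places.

0.75

q_3 = (l_3 − l_4) / l_3 = (0.12 − 0.03) / 0.12
     = 0.09 / 0.12 = 0.75 → 0.75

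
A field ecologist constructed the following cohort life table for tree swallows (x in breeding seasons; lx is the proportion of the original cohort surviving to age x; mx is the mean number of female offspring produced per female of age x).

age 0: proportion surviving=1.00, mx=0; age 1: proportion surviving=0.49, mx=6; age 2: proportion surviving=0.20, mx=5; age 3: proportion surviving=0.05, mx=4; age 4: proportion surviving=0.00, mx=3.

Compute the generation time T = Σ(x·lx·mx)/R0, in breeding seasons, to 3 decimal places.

lx·mx: 0, 2.94, 1, 0.2, 0 → R0 = 4.14
x·lx·mx: 0, 2.94, 2, 0.6, 0 → Σ = 5.54
T = 5.54 / 4.14 = 1.338164… → 1.338

1.338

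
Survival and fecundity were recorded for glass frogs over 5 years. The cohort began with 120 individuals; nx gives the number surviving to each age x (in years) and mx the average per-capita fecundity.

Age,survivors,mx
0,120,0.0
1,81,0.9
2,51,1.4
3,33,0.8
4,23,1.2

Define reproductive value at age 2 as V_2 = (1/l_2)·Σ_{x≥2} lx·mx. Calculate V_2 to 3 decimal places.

lx = nx/n0 = nx/120: 1, 0.675, 0.425, 0.275, 0.19167…
lx·mx for x ≥ 2: 0.595, 0.22, 0.23… → sum = 1.045…
V_2 = 1.045… / l_2 = 1.045… / 0.425 = 2.458824… → 2.459

2.459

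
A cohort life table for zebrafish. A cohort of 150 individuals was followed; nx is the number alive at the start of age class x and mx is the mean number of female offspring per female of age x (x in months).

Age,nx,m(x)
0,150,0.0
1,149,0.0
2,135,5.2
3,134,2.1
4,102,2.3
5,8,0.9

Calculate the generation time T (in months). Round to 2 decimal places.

lx = nx/n0 = nx/150: 1, 0.99333…, 0.9, 0.89333…, 0.68, 0.05333…
lx·mx: 0, 0, 4.68, 1.876…, 1.564, 0.048… → R0 = 8.168…
x·lx·mx: 0, 0, 9.36, 5.628…, 6.256, 0.24… → Σ = 21.484…
T = 21.484… / 8.168… = 2.630264… → 2.63

2.63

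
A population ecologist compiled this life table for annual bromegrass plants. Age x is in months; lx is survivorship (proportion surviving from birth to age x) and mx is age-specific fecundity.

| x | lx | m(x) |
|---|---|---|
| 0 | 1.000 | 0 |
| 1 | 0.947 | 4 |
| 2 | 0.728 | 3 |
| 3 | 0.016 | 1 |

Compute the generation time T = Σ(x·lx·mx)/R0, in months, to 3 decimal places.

lx·mx: 0, 3.788, 2.184, 0.016 → R0 = 5.988
x·lx·mx: 0, 3.788, 4.368, 0.048 → Σ = 8.204
T = 8.204 / 5.988 = 1.370073… → 1.370

1.370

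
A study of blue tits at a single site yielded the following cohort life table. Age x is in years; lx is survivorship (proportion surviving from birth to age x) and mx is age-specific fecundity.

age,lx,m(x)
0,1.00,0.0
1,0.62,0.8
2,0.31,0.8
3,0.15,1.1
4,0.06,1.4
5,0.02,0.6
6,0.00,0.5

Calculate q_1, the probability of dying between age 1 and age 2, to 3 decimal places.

q_1 = (l_1 − l_2) / l_1 = (0.62 − 0.31) / 0.62
     = 0.31 / 0.62 = 0.5 → 0.500

0.500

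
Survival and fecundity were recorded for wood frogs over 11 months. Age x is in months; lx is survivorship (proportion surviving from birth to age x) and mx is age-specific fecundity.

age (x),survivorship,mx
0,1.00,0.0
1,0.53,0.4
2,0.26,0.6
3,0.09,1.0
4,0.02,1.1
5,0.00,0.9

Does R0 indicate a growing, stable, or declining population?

declining

R0 = Σ lx·mx = 0 + 0.212 + 0.156 + 0.09 + 0.022 + 0 = 0.48
R0 < 1, so the population is declining.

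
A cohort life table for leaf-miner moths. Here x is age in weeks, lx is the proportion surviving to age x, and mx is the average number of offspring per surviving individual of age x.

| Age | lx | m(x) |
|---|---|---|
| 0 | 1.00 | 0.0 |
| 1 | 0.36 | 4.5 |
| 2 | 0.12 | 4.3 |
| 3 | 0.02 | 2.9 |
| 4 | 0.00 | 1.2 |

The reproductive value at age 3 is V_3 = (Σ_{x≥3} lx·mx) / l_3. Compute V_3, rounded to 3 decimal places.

2.900

lx·mx for x ≥ 3: 0.058, 0 → sum = 0.058
V_3 = 0.058 / l_3 = 0.058 / 0.02 = 2.9 → 2.900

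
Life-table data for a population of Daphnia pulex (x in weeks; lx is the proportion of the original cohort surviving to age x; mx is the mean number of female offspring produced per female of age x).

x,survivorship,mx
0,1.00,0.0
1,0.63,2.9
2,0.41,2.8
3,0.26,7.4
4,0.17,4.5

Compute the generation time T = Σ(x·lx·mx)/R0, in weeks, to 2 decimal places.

2.29

lx·mx: 0, 1.827, 1.148, 1.924, 0.765 → R0 = 5.664
x·lx·mx: 0, 1.827, 2.296, 5.772, 3.06 → Σ = 12.955
T = 12.955 / 5.664 = 2.287253… → 2.29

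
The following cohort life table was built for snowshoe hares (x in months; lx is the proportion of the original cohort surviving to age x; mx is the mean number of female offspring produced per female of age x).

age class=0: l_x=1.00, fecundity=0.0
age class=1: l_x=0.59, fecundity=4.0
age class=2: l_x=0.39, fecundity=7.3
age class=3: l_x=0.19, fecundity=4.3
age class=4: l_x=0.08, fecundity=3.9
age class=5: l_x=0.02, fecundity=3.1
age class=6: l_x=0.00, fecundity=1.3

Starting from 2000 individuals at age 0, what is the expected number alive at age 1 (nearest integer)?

Expected survivors = N0 · l_1 = 2000 × 0.59 = 1180 → 1180

1180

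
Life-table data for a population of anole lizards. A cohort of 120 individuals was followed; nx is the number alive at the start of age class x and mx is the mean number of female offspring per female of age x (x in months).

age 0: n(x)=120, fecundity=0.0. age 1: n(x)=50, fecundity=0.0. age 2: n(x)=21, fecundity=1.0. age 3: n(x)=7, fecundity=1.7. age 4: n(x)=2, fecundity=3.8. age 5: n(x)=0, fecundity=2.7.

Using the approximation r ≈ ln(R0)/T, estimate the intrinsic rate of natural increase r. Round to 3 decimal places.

-0.407

lx = nx/n0 = nx/120: 1, 0.41667…, 0.175, 0.05833…, 0.01667…, 0
R0 = Σ lx·mx = 0 + 0 + 0.175 + 0.09917… + 0.06333… + 0 = 0.3375…
Σ x·lx·mx = 0.900833…; T = 0.900833…/0.3375… = 2.66914…
r ≈ ln(R0)/T = ln(0.3375…)/2.66914… = -0.40694… → -0.407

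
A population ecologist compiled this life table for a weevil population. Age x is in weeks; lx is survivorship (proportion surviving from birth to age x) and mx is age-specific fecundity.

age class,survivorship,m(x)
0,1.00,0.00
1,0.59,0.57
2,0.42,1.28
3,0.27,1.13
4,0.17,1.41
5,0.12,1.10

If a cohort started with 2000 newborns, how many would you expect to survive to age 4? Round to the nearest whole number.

Expected survivors = N0 · l_4 = 2000 × 0.17 = 340 → 340

340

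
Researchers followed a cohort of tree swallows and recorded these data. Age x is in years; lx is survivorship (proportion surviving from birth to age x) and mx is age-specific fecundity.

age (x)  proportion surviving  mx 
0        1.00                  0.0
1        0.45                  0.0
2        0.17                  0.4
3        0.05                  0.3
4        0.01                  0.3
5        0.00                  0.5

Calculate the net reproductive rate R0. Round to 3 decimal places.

lx·mx by age: 0, 0, 0.068, 0.015, 0.003, 0
R0 = Σ lx·mx = 0.086 → 0.086

0.086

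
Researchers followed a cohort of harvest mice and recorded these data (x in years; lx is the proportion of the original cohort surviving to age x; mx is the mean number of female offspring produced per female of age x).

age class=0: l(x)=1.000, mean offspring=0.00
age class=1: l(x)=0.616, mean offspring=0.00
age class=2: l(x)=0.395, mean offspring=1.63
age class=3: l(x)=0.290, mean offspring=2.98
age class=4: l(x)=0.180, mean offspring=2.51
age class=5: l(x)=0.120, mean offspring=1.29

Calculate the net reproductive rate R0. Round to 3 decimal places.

lx·mx by age: 0, 0, 0.64385, 0.8642, 0.4518, 0.1548
R0 = Σ lx·mx = 2.11465 → 2.115

2.115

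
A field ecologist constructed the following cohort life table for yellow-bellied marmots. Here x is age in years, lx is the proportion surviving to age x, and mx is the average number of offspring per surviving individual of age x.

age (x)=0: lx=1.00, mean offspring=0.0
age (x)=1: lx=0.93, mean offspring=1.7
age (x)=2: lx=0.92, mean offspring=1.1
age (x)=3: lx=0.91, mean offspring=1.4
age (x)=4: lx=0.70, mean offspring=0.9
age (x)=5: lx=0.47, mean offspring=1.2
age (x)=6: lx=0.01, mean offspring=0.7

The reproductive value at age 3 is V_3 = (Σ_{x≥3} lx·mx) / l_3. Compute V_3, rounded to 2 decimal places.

2.72

lx·mx for x ≥ 3: 1.274, 0.63, 0.564, 0.007 → sum = 2.475
V_3 = 2.475 / l_3 = 2.475 / 0.91 = 2.71978… → 2.72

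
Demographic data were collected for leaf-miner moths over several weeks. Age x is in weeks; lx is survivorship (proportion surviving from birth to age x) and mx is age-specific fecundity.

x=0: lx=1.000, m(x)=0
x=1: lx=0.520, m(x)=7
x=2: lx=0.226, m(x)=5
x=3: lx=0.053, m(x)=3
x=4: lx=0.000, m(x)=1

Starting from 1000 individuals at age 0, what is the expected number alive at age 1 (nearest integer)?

520

Expected survivors = N0 · l_1 = 1000 × 0.520 = 520 → 520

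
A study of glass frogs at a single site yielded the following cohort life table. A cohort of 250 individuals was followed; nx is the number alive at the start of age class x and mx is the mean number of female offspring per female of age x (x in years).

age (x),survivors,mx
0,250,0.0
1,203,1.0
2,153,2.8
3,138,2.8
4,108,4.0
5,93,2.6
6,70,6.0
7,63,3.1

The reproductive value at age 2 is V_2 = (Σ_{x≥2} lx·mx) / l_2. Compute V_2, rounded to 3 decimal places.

lx = nx/n0 = nx/250: 1, 0.812, 0.612, 0.552, 0.432, 0.372, 0.28, 0.252
lx·mx for x ≥ 2: 1.7136, 1.5456, 1.728, 0.9672, 1.68, 0.7812 → sum = 8.4156
V_2 = 8.4156 / l_2 = 8.4156 / 0.612 = 13.75098… → 13.751

13.751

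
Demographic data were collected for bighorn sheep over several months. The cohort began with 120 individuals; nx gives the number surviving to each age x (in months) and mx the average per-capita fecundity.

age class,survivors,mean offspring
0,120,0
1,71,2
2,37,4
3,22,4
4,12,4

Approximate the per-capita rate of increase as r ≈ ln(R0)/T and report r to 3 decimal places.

0.604

lx = nx/n0 = nx/120: 1, 0.59167…, 0.30833…, 0.18333…, 0.1
R0 = Σ lx·mx = 0 + 1.18333… + 1.23333… + 0.73333… + 0.4 = 3.55…
Σ x·lx·mx = 7.45…; T = 7.45…/3.55… = 2.09859…
r ≈ ln(R0)/T = ln(3.55…)/2.09859… = 0.60371… → 0.604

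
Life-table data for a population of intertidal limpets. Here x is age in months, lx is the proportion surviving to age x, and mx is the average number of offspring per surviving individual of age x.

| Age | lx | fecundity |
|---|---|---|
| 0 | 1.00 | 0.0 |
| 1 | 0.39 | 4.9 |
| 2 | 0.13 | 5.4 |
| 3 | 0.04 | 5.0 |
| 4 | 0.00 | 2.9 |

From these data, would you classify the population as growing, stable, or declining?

growing

R0 = Σ lx·mx = 0 + 1.911 + 0.702 + 0.2 + 0 = 2.813
R0 > 1, so the population is growing.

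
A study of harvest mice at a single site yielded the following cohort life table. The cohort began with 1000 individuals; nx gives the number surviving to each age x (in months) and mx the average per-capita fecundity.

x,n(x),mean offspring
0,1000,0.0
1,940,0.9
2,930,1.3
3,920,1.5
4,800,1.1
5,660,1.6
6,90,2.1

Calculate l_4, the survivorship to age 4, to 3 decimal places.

l_4 = n_4/n_0 = 800/1000 = 0.8 → 0.800

0.800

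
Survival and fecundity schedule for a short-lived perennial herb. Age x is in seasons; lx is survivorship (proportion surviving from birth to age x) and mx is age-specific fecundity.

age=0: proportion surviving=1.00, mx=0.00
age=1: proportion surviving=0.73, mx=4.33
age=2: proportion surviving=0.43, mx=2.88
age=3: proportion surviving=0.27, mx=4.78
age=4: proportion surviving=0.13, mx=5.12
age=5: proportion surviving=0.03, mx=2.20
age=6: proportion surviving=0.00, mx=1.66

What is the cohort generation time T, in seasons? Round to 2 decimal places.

lx·mx: 0, 3.1609, 1.2384, 1.2906, 0.6656, 0.066, 0 → R0 = 6.4215
x·lx·mx: 0, 3.1609, 2.4768, 3.8718, 2.6624, 0.33, 0 → Σ = 12.5019
T = 12.5019 / 6.4215 = 1.946882… → 1.95

1.95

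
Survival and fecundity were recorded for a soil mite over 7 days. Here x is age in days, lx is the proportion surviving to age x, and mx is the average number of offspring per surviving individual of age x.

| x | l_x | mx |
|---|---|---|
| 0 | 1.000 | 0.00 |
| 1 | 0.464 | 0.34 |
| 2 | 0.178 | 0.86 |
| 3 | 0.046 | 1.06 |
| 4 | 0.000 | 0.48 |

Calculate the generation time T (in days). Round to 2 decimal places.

lx·mx: 0, 0.15776, 0.15308, 0.04876, 0 → R0 = 0.3596
x·lx·mx: 0, 0.15776, 0.30616, 0.14628, 0 → Σ = 0.6102
T = 0.6102 / 0.3596 = 1.696885… → 1.70

1.70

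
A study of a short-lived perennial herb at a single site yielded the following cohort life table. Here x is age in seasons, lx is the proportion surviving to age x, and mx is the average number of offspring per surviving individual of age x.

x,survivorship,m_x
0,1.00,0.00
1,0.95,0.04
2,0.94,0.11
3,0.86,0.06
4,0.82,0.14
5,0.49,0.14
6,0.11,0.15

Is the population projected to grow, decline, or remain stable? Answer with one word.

declining

R0 = Σ lx·mx = 0 + 0.038 + 0.1034 + 0.0516 + 0.1148 + 0.0686 + 0.0165 = 0.3929
R0 < 1, so the population is declining.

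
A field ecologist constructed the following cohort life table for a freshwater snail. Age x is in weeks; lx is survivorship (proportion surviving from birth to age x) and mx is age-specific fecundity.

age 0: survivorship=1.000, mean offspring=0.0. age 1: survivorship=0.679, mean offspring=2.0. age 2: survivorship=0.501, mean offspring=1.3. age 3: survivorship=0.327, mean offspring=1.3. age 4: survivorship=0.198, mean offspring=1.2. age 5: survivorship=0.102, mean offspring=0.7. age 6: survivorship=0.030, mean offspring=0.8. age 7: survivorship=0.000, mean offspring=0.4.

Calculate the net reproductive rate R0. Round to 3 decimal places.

2.767

lx·mx by age: 0, 1.358, 0.6513, 0.4251, 0.2376, 0.0714, 0.024, 0
R0 = Σ lx·mx = 2.7674 → 2.767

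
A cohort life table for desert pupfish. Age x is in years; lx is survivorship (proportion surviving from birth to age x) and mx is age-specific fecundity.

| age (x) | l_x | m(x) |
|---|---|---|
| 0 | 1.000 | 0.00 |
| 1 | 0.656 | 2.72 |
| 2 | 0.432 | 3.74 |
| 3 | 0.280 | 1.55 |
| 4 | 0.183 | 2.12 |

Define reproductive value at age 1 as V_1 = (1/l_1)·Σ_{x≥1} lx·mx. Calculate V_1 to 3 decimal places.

lx·mx for x ≥ 1: 1.78432, 1.61568, 0.434, 0.38796 → sum = 4.22196
V_1 = 4.22196 / l_1 = 4.22196 / 0.656 = 6.435915… → 6.436

6.436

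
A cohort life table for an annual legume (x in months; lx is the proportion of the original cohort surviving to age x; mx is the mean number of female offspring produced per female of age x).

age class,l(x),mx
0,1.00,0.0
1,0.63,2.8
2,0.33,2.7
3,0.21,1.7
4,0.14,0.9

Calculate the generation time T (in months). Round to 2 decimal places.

1.63

lx·mx: 0, 1.764, 0.891, 0.357, 0.126 → R0 = 3.138
x·lx·mx: 0, 1.764, 1.782, 1.071, 0.504 → Σ = 5.121
T = 5.121 / 3.138 = 1.631931… → 1.63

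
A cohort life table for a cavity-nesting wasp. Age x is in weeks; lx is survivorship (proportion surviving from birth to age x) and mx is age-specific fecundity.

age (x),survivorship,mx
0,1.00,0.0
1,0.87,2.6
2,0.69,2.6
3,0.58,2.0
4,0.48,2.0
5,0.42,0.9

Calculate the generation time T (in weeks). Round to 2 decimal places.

2.30

lx·mx: 0, 2.262, 1.794, 1.16, 0.96, 0.378 → R0 = 6.554
x·lx·mx: 0, 2.262, 3.588, 3.48, 3.84, 1.89 → Σ = 15.06
T = 15.06 / 6.554 = 2.297833… → 2.30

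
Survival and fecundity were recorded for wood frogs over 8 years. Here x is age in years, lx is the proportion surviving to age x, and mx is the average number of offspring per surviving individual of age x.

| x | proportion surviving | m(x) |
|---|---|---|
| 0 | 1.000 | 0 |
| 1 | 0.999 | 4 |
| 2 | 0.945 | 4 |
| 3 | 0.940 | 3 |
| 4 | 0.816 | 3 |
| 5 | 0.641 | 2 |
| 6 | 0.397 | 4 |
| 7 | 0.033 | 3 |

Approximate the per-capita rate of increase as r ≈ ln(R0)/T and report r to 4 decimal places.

0.9563

R0 = Σ lx·mx = 0 + 3.996 + 3.78 + 2.82 + 2.448 + 1.282 + 1.588 + 0.099 = 16.013
Σ x·lx·mx = 46.439; T = 46.439/16.013 = 2.90008…
r ≈ ln(R0)/T = ln(16.013)/2.90008… = 0.956318… → 0.9563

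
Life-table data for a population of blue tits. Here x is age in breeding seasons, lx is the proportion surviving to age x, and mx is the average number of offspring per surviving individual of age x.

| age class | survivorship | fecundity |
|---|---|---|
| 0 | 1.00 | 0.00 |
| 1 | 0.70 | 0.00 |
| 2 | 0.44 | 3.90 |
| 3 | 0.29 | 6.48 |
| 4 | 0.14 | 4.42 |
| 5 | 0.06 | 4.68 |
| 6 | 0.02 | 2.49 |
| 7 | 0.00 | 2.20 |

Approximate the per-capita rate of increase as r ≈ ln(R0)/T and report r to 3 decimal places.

0.519

R0 = Σ lx·mx = 0 + 0 + 1.716 + 1.8792 + 0.6188 + 0.2808 + 0.0498 + 0 = 4.5446
Σ x·lx·mx = 13.2476; T = 13.2476/4.5446 = 2.91502…
r ≈ ln(R0)/T = ln(4.5446)/2.91502… = 0.51936… → 0.519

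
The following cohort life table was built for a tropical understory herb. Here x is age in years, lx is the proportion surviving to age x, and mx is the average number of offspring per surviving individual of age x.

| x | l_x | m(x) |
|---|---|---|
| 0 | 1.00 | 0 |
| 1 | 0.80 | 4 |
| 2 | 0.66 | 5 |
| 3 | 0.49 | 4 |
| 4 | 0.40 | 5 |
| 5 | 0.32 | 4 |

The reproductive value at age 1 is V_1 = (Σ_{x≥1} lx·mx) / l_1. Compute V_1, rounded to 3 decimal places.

lx·mx for x ≥ 1: 3.2, 3.3, 1.96, 2, 1.28 → sum = 11.74
V_1 = 11.74 / l_1 = 11.74 / 0.8 = 14.675 → 14.675

14.675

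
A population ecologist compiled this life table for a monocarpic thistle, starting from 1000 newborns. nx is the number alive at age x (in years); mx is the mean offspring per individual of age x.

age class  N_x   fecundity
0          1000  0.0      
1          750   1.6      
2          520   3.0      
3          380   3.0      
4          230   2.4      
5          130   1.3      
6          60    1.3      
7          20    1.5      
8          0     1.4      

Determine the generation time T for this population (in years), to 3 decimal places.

lx = nx/n0 = nx/1000: 1, 0.75, 0.52, 0.38, 0.23, 0.13, 0.06, 0.02, 0
lx·mx: 0, 1.2, 1.56, 1.14, 0.552, 0.169, 0.078, 0.03, 0 → R0 = 4.729
x·lx·mx: 0, 1.2, 3.12, 3.42, 2.208, 0.845, 0.468, 0.21, 0 → Σ = 11.471
T = 11.471 / 4.729 = 2.425671… → 2.426

2.426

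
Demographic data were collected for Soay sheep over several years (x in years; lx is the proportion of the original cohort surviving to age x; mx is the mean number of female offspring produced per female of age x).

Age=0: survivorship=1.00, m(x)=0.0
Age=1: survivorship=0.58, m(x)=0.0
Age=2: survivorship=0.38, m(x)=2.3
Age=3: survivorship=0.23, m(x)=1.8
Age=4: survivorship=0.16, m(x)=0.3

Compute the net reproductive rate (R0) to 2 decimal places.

1.34

lx·mx by age: 0, 0, 0.874, 0.414, 0.048
R0 = Σ lx·mx = 1.336 → 1.34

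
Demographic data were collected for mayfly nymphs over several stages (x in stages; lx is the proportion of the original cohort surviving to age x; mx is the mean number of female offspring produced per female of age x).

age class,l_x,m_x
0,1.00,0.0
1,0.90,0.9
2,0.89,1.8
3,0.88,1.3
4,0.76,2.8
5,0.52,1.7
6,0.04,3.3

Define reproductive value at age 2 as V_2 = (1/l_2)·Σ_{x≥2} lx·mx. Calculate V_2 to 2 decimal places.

lx·mx for x ≥ 2: 1.602, 1.144, 2.128, 0.884, 0.132 → sum = 5.89
V_2 = 5.89 / l_2 = 5.89 / 0.89 = 6.617978… → 6.62

6.62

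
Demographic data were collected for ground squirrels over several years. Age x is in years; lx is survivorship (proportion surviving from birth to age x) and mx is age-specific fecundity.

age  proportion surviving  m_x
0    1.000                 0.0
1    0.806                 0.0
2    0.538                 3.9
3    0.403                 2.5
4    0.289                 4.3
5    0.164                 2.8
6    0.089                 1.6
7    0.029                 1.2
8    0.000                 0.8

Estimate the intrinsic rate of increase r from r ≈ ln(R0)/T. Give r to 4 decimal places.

0.5138

R0 = Σ lx·mx = 0 + 0 + 2.0982 + 1.0075 + 1.2427 + 0.4592 + 0.1424 + 0.0348 + 0 = 4.9848
Σ x·lx·mx = 15.5837; T = 15.5837/4.9848 = 3.12624…
r ≈ ln(R0)/T = ln(4.9848)/3.12624… = 0.513841… → 0.5138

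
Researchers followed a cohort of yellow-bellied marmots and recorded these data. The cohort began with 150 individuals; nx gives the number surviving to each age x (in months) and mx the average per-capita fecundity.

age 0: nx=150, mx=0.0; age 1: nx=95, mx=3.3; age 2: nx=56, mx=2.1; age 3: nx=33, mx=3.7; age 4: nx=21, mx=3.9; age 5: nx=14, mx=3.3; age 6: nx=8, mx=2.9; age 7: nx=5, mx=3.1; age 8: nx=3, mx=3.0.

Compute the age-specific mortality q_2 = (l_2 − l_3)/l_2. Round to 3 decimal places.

0.411

lx = nx/n0 = nx/150: 1, 0.63333…, 0.37333…, 0.22, 0.14, 0.09333…, 0.05333…, 0.03333…, 0.02
q_2 = (l_2 − l_3) / l_2 = (0.373333… − 0.22) / 0.373333…
     = 0.153333… / 0.373333… = 0.410714… → 0.411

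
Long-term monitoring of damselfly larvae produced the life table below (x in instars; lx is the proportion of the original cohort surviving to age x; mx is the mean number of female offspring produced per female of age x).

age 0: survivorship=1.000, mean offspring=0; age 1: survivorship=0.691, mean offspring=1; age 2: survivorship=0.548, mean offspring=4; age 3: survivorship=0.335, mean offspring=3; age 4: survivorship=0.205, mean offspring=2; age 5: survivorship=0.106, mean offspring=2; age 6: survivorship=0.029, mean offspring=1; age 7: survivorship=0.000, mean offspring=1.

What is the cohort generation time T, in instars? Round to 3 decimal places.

lx·mx: 0, 0.691, 2.192, 1.005, 0.41, 0.212, 0.029, 0 → R0 = 4.539
x·lx·mx: 0, 0.691, 4.384, 3.015, 1.64, 1.06, 0.174, 0 → Σ = 10.964
T = 10.964 / 4.539 = 2.41551… → 2.416

2.416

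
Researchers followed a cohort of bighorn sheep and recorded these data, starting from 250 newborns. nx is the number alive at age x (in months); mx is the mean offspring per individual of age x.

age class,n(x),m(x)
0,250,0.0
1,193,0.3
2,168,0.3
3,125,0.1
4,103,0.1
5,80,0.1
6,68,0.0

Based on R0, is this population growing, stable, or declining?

declining

lx = nx/n0 = nx/250: 1, 0.772, 0.672, 0.5, 0.412, 0.32, 0.272
R0 = Σ lx·mx = 0 + 0.2316 + 0.2016 + 0.05 + 0.0412 + 0.032 + 0 = 0.5564
R0 < 1, so the population is declining.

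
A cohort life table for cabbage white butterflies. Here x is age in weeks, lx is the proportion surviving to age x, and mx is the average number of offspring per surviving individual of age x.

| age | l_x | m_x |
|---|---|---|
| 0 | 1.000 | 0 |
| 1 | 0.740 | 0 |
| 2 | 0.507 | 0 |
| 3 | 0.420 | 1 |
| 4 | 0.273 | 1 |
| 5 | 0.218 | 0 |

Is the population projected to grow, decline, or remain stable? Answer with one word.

R0 = Σ lx·mx = 0 + 0 + 0 + 0.42 + 0.273 + 0 = 0.693
R0 < 1, so the population is declining.

declining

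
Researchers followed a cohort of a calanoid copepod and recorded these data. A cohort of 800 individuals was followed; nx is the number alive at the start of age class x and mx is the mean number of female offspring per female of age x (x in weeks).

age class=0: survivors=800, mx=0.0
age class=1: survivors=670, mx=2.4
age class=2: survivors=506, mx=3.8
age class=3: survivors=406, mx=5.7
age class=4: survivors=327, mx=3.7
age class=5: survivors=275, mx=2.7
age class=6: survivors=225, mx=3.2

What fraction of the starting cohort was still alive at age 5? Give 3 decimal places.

0.344

l_5 = n_5/n_0 = 275/800 = 0.34375 → 0.344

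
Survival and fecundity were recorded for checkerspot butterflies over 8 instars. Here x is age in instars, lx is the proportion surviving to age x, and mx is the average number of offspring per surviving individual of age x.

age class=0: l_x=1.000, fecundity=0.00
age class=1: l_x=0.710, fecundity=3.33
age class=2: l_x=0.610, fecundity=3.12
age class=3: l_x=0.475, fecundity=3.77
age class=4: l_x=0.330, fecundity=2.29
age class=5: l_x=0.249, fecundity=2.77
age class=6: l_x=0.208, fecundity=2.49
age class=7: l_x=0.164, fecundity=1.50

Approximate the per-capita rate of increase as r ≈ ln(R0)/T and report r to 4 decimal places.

R0 = Σ lx·mx = 0 + 2.3643 + 1.9032 + 1.79075 + 0.7557 + 0.68973 + 0.51792 + 0.246 = 8.2676
Σ x·lx·mx = 22.84392; T = 22.84392/8.2676 = 2.76307…
r ≈ ln(R0)/T = ln(8.2676)/2.76307… = 0.764493… → 0.7645

0.7645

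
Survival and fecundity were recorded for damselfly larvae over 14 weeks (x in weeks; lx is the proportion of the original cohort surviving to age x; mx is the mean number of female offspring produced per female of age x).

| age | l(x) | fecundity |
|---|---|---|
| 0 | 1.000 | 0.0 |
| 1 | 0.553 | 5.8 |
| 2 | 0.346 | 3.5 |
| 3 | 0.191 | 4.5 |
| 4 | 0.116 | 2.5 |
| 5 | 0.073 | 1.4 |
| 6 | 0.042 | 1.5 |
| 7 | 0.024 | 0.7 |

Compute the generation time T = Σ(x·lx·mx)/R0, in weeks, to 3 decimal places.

1.804

lx·mx: 0, 3.2074, 1.211, 0.8595, 0.29, 0.1022, 0.063, 0.0168 → R0 = 5.7499
x·lx·mx: 0, 3.2074, 2.422, 2.5785, 1.16, 0.511, 0.378, 0.1176 → Σ = 10.3745
T = 10.3745 / 5.7499 = 1.804292… → 1.804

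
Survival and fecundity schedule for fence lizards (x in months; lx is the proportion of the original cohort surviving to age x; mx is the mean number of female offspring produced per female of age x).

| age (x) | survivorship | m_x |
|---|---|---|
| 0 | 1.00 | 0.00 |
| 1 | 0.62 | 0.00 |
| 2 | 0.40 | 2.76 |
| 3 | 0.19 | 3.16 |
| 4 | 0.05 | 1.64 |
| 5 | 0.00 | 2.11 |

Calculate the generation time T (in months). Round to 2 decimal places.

lx·mx: 0, 0, 1.104, 0.6004, 0.082, 0 → R0 = 1.7864
x·lx·mx: 0, 0, 2.208, 1.8012, 0.328, 0 → Σ = 4.3372
T = 4.3372 / 1.7864 = 2.4279… → 2.43

2.43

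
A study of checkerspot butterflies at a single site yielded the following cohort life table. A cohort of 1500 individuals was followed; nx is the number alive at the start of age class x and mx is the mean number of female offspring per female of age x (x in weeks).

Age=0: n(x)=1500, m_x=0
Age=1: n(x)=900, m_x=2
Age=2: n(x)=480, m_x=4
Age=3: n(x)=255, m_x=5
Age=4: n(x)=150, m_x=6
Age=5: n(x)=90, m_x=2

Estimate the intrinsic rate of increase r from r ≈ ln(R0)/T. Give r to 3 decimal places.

lx = nx/n0 = nx/1500: 1, 0.6, 0.32, 0.17, 0.1, 0.06
R0 = Σ lx·mx = 0 + 1.2 + 1.28 + 0.85 + 0.6 + 0.12 = 4.05
Σ x·lx·mx = 9.31; T = 9.31/4.05 = 2.29877…
r ≈ ln(R0)/T = ln(4.05)/2.29877… = 0.60846… → 0.608

0.608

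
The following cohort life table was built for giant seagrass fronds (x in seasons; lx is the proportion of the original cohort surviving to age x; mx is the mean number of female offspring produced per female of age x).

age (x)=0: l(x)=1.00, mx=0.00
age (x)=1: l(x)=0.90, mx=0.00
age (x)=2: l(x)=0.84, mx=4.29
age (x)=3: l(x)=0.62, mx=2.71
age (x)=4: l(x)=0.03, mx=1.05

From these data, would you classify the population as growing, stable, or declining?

R0 = Σ lx·mx = 0 + 0 + 3.6036 + 1.6802 + 0.0315 = 5.3153
R0 > 1, so the population is growing.

growing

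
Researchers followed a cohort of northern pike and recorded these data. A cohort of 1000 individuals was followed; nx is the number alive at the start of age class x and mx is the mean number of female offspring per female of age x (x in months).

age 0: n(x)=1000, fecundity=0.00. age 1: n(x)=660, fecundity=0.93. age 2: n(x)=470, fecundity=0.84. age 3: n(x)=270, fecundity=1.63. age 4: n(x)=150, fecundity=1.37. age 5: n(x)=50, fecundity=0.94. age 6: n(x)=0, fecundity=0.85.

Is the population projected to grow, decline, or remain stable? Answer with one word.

growing

lx = nx/n0 = nx/1000: 1, 0.66, 0.47, 0.27, 0.15, 0.05, 0
R0 = Σ lx·mx = 0 + 0.6138 + 0.3948 + 0.4401 + 0.2055 + 0.047 + 0 = 1.7012
R0 > 1, so the population is growing.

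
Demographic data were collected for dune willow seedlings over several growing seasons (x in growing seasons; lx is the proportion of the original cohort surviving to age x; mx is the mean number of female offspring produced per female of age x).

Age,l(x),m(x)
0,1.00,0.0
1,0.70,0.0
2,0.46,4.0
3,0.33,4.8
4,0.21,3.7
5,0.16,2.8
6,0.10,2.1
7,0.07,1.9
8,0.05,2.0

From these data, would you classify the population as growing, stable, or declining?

growing

R0 = Σ lx·mx = 0 + 0 + 1.84 + 1.584 + 0.777 + 0.448 + 0.21 + 0.133 + 0.1 = 5.092
R0 > 1, so the population is growing.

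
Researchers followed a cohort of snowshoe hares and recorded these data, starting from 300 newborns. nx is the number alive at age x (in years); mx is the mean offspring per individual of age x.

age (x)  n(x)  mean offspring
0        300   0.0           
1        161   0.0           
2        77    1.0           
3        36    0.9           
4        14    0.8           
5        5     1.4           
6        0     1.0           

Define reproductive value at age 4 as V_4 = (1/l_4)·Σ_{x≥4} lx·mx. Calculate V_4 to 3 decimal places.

1.300

lx = nx/n0 = nx/300: 1, 0.53667…, 0.25667…, 0.12, 0.04667…, 0.01667…, 0
lx·mx for x ≥ 4: 0.037333…, 0.023333…, 0 → sum = 0.060667…
V_4 = 0.060667… / l_4 = 0.060667… / 0.046667… = 1.3… → 1.300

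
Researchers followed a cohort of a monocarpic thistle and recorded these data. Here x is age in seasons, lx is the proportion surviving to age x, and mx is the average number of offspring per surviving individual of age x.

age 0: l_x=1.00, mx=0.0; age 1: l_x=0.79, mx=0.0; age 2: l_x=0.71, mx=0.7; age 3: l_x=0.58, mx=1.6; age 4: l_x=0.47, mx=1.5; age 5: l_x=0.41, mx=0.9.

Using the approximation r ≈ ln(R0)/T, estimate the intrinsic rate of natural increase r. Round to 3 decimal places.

0.271

R0 = Σ lx·mx = 0 + 0 + 0.497 + 0.928 + 0.705 + 0.369 = 2.499
Σ x·lx·mx = 8.443; T = 8.443/2.499 = 3.37855…
r ≈ ln(R0)/T = ln(2.499)/3.37855… = 0.27109… → 0.271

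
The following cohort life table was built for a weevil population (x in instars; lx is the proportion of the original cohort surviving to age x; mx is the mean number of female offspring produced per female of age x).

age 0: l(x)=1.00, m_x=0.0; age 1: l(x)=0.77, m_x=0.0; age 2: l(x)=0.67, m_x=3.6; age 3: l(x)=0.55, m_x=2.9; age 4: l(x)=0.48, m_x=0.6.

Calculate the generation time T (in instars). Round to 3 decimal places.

2.505

lx·mx: 0, 0, 2.412, 1.595, 0.288 → R0 = 4.295
x·lx·mx: 0, 0, 4.824, 4.785, 1.152 → Σ = 10.761
T = 10.761 / 4.295 = 2.505471… → 2.505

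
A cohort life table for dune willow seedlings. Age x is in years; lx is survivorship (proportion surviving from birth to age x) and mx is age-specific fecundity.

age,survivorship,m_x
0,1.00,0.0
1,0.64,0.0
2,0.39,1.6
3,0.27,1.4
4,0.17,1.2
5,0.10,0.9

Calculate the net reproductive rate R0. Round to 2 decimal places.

lx·mx by age: 0, 0, 0.624, 0.378, 0.204, 0.09
R0 = Σ lx·mx = 1.296 → 1.30

1.30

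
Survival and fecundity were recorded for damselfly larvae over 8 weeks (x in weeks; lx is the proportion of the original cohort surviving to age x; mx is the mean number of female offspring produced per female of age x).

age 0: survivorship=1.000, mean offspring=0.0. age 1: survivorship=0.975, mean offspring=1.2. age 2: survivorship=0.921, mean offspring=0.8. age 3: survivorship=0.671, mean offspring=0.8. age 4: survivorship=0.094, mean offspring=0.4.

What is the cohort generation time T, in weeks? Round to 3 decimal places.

1.775

lx·mx: 0, 1.17, 0.7368, 0.5368, 0.0376 → R0 = 2.4812
x·lx·mx: 0, 1.17, 1.4736, 1.6104, 0.1504 → Σ = 4.4044
T = 4.4044 / 2.4812 = 1.775109… → 1.775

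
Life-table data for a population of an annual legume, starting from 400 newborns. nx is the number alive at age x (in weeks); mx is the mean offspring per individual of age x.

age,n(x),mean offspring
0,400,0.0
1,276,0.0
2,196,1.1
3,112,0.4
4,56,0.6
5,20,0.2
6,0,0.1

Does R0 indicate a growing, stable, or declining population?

lx = nx/n0 = nx/400: 1, 0.69, 0.49, 0.28, 0.14, 0.05, 0
R0 = Σ lx·mx = 0 + 0 + 0.539 + 0.112 + 0.084 + 0.01 + 0 = 0.745
R0 < 1, so the population is declining.

declining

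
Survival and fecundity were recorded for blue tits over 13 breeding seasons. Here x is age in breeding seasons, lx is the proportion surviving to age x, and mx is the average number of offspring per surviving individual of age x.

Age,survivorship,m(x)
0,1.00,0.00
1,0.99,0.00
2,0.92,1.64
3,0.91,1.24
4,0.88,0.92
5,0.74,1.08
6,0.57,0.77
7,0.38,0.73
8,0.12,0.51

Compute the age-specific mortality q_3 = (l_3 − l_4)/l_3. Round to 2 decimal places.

q_3 = (l_3 − l_4) / l_3 = (0.91 − 0.88) / 0.91
     = 0.03 / 0.91 = 0.032967… → 0.03

0.03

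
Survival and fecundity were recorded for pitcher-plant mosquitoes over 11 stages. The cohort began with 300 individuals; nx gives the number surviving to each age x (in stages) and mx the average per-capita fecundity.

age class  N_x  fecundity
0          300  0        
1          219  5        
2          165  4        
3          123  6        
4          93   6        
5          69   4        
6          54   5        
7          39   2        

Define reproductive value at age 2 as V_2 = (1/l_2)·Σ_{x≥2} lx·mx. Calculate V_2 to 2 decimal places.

lx = nx/n0 = nx/300: 1, 0.73, 0.55, 0.41, 0.31, 0.23, 0.18, 0.13
lx·mx for x ≥ 2: 2.2, 2.46, 1.86, 0.92, 0.9, 0.26 → sum = 8.6
V_2 = 8.6 / l_2 = 8.6 / 0.55 = 15.636364… → 15.64

15.64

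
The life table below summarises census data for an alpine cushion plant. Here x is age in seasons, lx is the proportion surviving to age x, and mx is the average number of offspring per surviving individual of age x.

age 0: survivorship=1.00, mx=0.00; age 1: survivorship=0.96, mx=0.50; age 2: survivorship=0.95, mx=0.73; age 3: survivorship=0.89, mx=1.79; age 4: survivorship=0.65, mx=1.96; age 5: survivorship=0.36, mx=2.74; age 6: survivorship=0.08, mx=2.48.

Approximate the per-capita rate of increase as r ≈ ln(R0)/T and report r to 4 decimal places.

R0 = Σ lx·mx = 0 + 0.48 + 0.6935 + 1.5931 + 1.274 + 0.9864 + 0.1984 = 5.2254
Σ x·lx·mx = 17.8647; T = 17.8647/5.2254 = 3.41882…
r ≈ ln(R0)/T = ln(5.2254)/3.41882… = 0.483656… → 0.4837

0.4837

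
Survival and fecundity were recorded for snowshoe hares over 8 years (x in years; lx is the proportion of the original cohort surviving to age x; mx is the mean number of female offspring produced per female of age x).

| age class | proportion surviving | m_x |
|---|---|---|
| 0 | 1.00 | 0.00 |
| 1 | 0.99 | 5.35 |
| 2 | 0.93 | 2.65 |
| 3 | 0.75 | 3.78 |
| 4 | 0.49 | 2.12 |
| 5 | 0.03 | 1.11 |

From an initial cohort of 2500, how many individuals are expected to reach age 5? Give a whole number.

75

Expected survivors = N0 · l_5 = 2500 × 0.03 = 75 → 75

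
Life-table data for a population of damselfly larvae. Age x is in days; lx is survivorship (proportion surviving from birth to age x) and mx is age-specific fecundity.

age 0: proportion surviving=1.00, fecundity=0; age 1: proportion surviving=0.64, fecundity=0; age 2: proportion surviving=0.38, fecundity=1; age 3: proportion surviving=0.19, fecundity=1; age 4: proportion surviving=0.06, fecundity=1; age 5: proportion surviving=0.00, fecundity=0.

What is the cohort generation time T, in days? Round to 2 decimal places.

2.49

lx·mx: 0, 0, 0.38, 0.19, 0.06, 0 → R0 = 0.63
x·lx·mx: 0, 0, 0.76, 0.57, 0.24, 0 → Σ = 1.57
T = 1.57 / 0.63 = 2.492063… → 2.49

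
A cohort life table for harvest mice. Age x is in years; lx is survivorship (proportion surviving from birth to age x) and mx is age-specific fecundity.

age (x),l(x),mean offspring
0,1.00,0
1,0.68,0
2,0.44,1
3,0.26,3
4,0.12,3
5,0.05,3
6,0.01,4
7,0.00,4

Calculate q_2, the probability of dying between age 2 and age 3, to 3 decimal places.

q_2 = (l_2 − l_3) / l_2 = (0.44 − 0.26) / 0.44
     = 0.18 / 0.44 = 0.409091… → 0.409

0.409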